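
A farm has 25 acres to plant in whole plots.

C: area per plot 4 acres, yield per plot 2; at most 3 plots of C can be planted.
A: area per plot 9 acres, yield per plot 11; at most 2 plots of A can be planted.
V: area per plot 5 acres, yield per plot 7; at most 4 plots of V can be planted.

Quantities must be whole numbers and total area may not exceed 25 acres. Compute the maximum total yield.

This is a bounded integer knapsack.
1×A and 3×V: area 24 ≤ 25, yield 1·11 + 3·7 = 32.
1×C and 4×V: area 24 ≤ 25, yield 1·2 + 4·7 = 30.
Best is 32.

32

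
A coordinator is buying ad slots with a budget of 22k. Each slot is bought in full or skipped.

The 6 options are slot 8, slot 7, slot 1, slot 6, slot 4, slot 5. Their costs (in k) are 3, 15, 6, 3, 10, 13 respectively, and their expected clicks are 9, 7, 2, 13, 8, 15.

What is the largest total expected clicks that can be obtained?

37

Take slot 8, slot 6, and slot 5: cost 3 + 3 + 13 = 19 ≤ 22, expected clicks 9 + 13 + 15 = 37.
No other feasible combination does better.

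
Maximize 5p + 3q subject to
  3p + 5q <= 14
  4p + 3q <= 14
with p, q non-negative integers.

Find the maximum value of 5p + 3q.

15

(p,q)=(3,0): 3·3+5·0=9≤14, 4·3+3·0=12≤14, objective 15.
(p,q)=(2,1): 3·2+5·1=11≤14, 4·2+3·1=11≤14, objective 13.
(p,q)=(2,0): 3·2+5·0=6≤14, 4·2+3·0=8≤14, objective 10.
No feasible integer point exceeds 15.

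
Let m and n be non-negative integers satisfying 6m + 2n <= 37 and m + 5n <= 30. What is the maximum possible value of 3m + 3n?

The continuous relaxation peaks at (4.46, 5.11) with value 28.71; rounding to a feasible lattice point costs some objective.
(m,n)=(4,5): 6·4+2·5=34≤37, 1·4+5·5=29≤30, objective 27.
(m,n)=(4,4): 6·4+2·4=32≤37, 1·4+5·4=24≤30, objective 24.
No feasible integer point exceeds 27.

27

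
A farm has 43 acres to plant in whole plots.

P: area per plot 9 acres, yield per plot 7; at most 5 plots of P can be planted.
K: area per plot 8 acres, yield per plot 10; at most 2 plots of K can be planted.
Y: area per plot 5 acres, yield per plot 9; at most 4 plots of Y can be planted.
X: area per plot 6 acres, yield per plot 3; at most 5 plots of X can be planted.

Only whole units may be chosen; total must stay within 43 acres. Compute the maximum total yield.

2×K, 4×Y, and 1×X: area 42 ≤ 43, yield 2·10 + 4·9 + 1·3 = 59.
2×K and 4×Y: area 36 ≤ 43, yield 2·10 + 4·9 = 56.
Best is 59.

59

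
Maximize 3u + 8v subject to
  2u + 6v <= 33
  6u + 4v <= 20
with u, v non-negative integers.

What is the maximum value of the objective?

40

(u,v)=(0,5): 2·0+6·5=30≤33, 6·0+4·5=20≤20, objective 40.
(u,v)=(0,4): 2·0+6·4=24≤33, 6·0+4·4=16≤20, objective 32.
The best lattice point is (0,5), giving 40.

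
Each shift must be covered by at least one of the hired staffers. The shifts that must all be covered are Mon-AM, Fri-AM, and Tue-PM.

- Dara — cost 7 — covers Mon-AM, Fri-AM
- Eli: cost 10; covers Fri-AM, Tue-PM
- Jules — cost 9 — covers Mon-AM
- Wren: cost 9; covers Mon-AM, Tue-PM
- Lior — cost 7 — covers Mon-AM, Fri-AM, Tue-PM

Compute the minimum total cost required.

7

This is a weighted set-cover instance.
Lior alone covers Mon-AM, Fri-AM, Tue-PM — every shift.
Total cost: 7.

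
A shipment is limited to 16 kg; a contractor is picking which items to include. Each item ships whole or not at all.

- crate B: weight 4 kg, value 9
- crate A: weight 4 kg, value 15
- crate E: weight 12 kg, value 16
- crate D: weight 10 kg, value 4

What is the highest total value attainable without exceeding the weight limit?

crate A + crate E: weight 4 + 12 = 16 ≤ 16, value 15 + 16 = 31.
crate B + crate E: weight 4 + 12 = 16 ≤ 16, value 9 + 16 = 25.
crate B + crate A: weight 4 + 4 = 8 ≤ 16, value 9 + 15 = 24.
Best is crate A and crate E with total value 31.

31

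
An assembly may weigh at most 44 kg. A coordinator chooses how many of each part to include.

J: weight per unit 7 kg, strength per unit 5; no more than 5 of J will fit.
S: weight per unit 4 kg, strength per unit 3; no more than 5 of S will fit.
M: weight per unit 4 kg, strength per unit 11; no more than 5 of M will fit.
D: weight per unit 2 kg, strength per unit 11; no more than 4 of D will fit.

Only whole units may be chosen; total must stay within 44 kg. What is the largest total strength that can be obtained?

111

D has the best ratio (11/2); taking only D gives at most 4×11 = 44 (stopped by the supply cap of 4).
Mixing does better — 4×S, 5×M, and 4×D: weight 44 ≤ 44, strength 4·3 + 5·11 + 4·11 = 111.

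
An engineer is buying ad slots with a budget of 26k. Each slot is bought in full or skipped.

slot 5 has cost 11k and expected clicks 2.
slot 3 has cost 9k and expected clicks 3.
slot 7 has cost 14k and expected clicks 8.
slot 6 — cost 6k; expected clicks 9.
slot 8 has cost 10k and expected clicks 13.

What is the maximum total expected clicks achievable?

This is an integer program with binary decision variables.
slot 6 + slot 8: cost 6 + 10 = 16 ≤ 26, expected clicks 9 + 13 = 22.
slot 3 + slot 6 + slot 8: cost 9 + 6 + 10 = 25 ≤ 26, expected clicks 3 + 9 + 13 = 25.
Best is slot 3, slot 6, and slot 8 with total expected clicks 25.

25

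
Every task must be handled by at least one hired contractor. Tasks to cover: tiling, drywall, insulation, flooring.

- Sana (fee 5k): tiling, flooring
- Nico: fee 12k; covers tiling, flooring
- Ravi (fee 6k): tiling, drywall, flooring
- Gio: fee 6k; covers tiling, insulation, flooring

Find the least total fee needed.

Choose Ravi and Gio: together they cover tiling, drywall, insulation, flooring — every task.
Total fee: 6 + 6 = 12.

12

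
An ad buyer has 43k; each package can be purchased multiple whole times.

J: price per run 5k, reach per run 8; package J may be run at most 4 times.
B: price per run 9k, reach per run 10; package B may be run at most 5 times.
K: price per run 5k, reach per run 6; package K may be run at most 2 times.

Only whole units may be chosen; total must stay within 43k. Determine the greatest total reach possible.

58

Take 4×J, 2×B, and 1×K: price 43 ≤ 43, reach 4·8 + 2·10 + 1·6 = 58.
J has the best ratio (8/5) and is taken to its limit of 4; remaining capacity is filled optimally with the others.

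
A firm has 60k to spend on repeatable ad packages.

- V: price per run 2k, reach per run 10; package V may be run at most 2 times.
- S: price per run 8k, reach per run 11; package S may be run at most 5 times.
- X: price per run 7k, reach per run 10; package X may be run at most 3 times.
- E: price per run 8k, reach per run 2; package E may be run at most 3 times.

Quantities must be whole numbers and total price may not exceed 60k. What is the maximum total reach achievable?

2×V, 4×S, and 3×X: price 57 ≤ 60, reach 2·10 + 4·11 + 3·10 = 94.
2×V, 5×S, and 2×X: price 58 ≤ 60, reach 2·10 + 5·11 + 2·10 = 95.
Best is 95.

95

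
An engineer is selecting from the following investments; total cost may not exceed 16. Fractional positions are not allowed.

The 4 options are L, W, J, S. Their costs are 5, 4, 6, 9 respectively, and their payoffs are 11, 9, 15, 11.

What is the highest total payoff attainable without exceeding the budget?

L + J: cost 5 + 6 = 11 ≤ 16, payoff 11 + 15 = 26.
J + S: cost 6 + 9 = 15 ≤ 16, payoff 15 + 11 = 26.
L + W + J: cost 5 + 4 + 6 = 15 ≤ 16, payoff 11 + 9 + 15 = 35.
Best is L, W, and J with total payoff 35.

35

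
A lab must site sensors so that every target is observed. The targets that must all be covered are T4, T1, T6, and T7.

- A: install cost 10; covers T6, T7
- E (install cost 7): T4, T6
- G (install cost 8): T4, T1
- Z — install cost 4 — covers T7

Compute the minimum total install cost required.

This is an integer covering problem.
Choose A and G: together they cover T4, T1, T6, T7 — every target.
Total install cost: 10 + 8 = 18.

18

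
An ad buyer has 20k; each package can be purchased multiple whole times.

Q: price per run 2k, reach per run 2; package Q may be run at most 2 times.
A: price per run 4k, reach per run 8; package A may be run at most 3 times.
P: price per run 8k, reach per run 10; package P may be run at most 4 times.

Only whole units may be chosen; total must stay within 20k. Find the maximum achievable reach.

3×A and 1×P: price 20 ≤ 20, reach 3·8 + 1·10 = 34.
2×Q, 2×A, and 1×P: price 20 ≤ 20, reach 2·2 + 2·8 + 1·10 = 30.
Best is 34.

34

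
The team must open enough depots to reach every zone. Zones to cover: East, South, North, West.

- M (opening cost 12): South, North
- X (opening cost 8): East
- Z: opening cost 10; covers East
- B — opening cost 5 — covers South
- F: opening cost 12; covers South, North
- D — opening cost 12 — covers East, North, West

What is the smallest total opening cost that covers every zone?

Choose B and D: together they cover East, South, North, West — every zone.
Total opening cost: 5 + 12 = 17.
No cover costs less than 17.

17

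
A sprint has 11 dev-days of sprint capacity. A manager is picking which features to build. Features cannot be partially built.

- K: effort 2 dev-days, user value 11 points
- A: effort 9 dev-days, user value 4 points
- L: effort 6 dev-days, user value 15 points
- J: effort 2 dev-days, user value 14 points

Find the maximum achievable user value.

40

K + L + J: effort 2 + 6 + 2 = 10 ≤ 11, user value 11 + 15 + 14 = 40.
L + J: effort 6 + 2 = 8 ≤ 11, user value 15 + 14 = 29.
K + L: effort 2 + 6 = 8 ≤ 11, user value 11 + 15 = 26.
Best is K, L, and J with total user value 40.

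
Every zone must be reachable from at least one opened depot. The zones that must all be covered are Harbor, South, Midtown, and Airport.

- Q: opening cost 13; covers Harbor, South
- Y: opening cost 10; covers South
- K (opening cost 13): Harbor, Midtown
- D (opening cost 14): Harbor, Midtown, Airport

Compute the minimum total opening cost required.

24

Choose Y and D: together they cover Harbor, South, Midtown, Airport — every zone.
Total opening cost: 10 + 14 = 24.
No cover costs less than 24.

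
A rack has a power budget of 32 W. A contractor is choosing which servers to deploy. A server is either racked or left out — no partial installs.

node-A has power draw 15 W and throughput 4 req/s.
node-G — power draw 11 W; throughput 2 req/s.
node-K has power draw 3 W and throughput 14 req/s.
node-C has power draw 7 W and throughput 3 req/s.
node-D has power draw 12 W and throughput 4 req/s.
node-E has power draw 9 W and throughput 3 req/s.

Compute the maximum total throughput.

24

Allowing fractional choices, the relaxed optimum would be about 24.3, but servers are indivisible.
node-G + node-K + node-C + node-E: power draw 11 + 3 + 7 + 9 = 30 ≤ 32, throughput 2 + 14 + 3 + 3 = 22.
node-A + node-K + node-D: power draw 15 + 3 + 12 = 30 ≤ 32, throughput 4 + 14 + 4 = 22.
node-K + node-C + node-D + node-E: power draw 3 + 7 + 12 + 9 = 31 ≤ 32, throughput 14 + 3 + 4 + 3 = 24.
Best is node-K, node-C, node-D, and node-E with total throughput 24.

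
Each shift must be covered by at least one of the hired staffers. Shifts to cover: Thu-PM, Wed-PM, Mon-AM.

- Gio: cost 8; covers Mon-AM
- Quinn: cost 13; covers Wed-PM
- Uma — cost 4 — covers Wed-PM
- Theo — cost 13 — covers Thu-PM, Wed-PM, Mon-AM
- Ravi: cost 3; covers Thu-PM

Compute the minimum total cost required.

The greedy cost-per-new-shift heuristic would pick Ravi, Uma, and Gio for 15, but a cheaper cover exists.
Theo alone covers Thu-PM, Wed-PM, Mon-AM — every shift.
Total cost: 13.
No cover costs less than 13.

13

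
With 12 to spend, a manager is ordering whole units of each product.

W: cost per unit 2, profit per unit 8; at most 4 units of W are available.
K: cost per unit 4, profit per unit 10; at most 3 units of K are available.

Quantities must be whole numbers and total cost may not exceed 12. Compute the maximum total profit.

4×W and 1×K: cost 12 ≤ 12, profit 4·8 + 1·10 = 42.
2×W and 2×K: cost 12 ≤ 12, profit 2·8 + 2·10 = 36.
Best is 42.

42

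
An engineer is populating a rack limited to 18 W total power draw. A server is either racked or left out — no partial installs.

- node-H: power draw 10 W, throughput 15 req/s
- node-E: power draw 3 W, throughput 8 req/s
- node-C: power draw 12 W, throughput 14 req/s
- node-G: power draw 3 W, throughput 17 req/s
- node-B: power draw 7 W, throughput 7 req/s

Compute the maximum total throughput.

40

node-H + node-E + node-G: power draw 10 + 3 + 3 = 16 ≤ 18, throughput 15 + 8 + 17 = 40.
node-H + node-G: power draw 10 + 3 = 13 ≤ 18, throughput 15 + 17 = 32.
node-E + node-C + node-G: power draw 3 + 12 + 3 = 18 ≤ 18, throughput 8 + 14 + 17 = 39.
Best is node-H, node-E, and node-G with total throughput 40.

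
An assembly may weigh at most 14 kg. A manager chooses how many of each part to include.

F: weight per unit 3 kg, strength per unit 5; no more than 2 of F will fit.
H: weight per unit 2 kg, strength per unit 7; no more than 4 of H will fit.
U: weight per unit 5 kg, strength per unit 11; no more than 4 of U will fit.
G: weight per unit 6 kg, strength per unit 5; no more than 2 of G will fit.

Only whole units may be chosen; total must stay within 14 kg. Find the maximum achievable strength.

H has the best ratio (7/2); taking only H gives at most 4×7 = 28 (stopped by the supply cap of 4).
Mixing does better — 4×H and 1×U: weight 13 ≤ 14, strength 4·7 + 1·11 = 39.

39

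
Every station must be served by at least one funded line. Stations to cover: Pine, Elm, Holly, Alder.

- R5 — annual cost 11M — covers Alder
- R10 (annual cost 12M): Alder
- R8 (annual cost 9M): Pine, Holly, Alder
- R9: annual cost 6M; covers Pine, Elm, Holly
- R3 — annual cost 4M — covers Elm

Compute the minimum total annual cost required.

13

This is a weighted set-cover instance.
The greedy cost-per-new-station heuristic would pick R9 and R8 for 15, but a cheaper cover exists.
Choose R8 and R3: together they cover Pine, Elm, Holly, Alder — every station.
Total annual cost: 9 + 4 = 13.
No cover costs less than 13.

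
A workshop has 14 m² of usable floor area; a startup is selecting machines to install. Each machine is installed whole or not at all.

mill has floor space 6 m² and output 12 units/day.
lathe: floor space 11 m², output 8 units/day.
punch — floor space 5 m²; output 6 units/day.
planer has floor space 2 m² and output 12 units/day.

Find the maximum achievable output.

30

Treat it as a binary knapsack problem.
Allowing fractional choices, the relaxed optimum would be about 30.7, but machines are indivisible.
lathe + planer: floor space 11 + 2 = 13 ≤ 14, output 8 + 12 = 20.
mill + planer: floor space 6 + 2 = 8 ≤ 14, output 12 + 12 = 24.
mill + punch + planer: floor space 6 + 5 + 2 = 13 ≤ 14, output 12 + 6 + 12 = 30.
Best is mill, punch, and planer with total output 30.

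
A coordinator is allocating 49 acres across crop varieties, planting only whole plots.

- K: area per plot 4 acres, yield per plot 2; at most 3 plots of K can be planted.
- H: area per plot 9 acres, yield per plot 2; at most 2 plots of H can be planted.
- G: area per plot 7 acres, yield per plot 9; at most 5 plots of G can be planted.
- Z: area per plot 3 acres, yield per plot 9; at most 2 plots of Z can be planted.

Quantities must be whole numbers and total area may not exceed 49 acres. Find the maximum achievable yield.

Z has the best ratio (9/3); taking only Z gives at most 2×9 = 18 (stopped by the supply cap of 2).
Mixing does better — 2×K, 5×G, and 2×Z: area 49 ≤ 49, yield 2·2 + 5·9 + 2·9 = 67.

67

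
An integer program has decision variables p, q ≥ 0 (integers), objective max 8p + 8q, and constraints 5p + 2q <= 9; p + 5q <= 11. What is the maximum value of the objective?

(p,q)=(1,2) is feasible, giving 24.
(p,q)=(0,2) is feasible, giving 16.
No feasible integer point exceeds 24.

24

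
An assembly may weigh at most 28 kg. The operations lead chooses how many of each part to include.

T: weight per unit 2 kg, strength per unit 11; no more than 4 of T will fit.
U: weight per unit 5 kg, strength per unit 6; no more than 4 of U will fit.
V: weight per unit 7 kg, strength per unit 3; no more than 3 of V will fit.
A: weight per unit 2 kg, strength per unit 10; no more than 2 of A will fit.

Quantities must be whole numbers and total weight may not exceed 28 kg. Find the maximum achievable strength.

82

Take 4×T, 3×U, and 2×A: weight 27 ≤ 28, strength 4·11 + 3·6 + 2·10 = 82.
T has the best ratio (11/2) and is taken to its limit of 4; remaining capacity is filled optimally with the others.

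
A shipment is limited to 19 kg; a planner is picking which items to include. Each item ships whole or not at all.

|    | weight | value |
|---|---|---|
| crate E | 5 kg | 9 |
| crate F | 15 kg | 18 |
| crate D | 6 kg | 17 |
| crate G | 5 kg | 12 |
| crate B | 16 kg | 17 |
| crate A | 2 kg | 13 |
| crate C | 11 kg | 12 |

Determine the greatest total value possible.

51

crate E + crate D + crate G + crate A: weight 5 + 6 + 5 + 2 = 18 ≤ 19, value 9 + 17 + 12 + 13 = 51.
crate D + crate A + crate C: weight 6 + 2 + 11 = 19 ≤ 19, value 17 + 13 + 12 = 42.
crate D + crate G + crate A: weight 6 + 5 + 2 = 13 ≤ 19, value 17 + 12 + 13 = 42.
Best is crate E, crate D, crate G, and crate A with total value 51.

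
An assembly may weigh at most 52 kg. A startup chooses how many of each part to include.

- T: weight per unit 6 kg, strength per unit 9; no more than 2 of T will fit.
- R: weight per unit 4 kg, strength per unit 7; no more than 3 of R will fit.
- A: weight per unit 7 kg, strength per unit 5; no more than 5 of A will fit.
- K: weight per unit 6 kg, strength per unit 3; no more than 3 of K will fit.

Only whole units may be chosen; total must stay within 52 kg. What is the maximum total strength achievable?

59

Take 2×T, 3×R, and 4×A: weight 52 ≤ 52, strength 2·9 + 3·7 + 4·5 = 59.
R has the best ratio (7/4) and is taken to its limit of 3; remaining capacity is filled optimally with the others.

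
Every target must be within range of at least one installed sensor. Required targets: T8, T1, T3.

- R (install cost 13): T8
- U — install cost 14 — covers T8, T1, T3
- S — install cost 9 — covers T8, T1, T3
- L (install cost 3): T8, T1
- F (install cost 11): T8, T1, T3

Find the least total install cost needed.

The greedy cost-per-new-target heuristic would pick L and S for 12, but a cheaper cover exists.
S alone covers T8, T1, T3 — every target.
Total install cost: 9.
No cover costs less than 9.

9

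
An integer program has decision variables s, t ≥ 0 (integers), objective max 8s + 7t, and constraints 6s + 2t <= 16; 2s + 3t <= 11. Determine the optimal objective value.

30

The continuous relaxation peaks at (1.86, 2.43) with value 31.86; rounding to a feasible lattice point costs some objective.
(s,t)=(2,2): 6·2+2·2=16≤16, 2·2+3·2=10≤11, objective 30.
(s,t)=(1,3): 6·1+2·3=12≤16, 2·1+3·3=11≤11, objective 29.
(s,t)=(2,1): 6·2+2·1=14≤16, 2·2+3·1=7≤11, objective 23.
No feasible integer point exceeds 30.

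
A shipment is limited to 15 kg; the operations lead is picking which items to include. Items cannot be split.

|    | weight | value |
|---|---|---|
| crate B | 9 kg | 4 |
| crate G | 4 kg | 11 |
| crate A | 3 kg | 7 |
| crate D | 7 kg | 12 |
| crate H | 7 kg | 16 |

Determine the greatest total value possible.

34

This is a 0-1 knapsack instance.
Allowing fractional choices, the relaxed optimum would be about 35.7, but items are indivisible.
crate D + crate H: weight 7 + 7 = 14 ≤ 15, value 12 + 16 = 28.
crate G + crate A + crate D: weight 4 + 3 + 7 = 14 ≤ 15, value 11 + 7 + 12 = 30.
crate G + crate A + crate H: weight 4 + 3 + 7 = 14 ≤ 15, value 11 + 7 + 16 = 34.
Best is crate G, crate A, and crate H with total value 34.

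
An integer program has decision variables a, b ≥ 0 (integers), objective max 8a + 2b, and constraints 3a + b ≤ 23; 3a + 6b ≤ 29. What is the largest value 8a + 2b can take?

58

(a,b)=(7,1): 3·7+1·1=22≤23, 3·7+6·1=27≤29, objective 58.
(a,b)=(7,0): 3·7+1·0=21≤23, 3·7+6·0=21≤29, objective 56.
(a,b)=(6,1): 3·6+1·1=19≤23, 3·6+6·1=24≤29, objective 50.
No feasible integer point exceeds 58.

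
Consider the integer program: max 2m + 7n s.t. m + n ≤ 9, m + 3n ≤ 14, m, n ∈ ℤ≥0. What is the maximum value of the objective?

(m,n)=(2,4): 1·2+1·4=6≤9, 1·2+3·4=14≤14, objective 32.
(m,n)=(1,4): 1·1+1·4=5≤9, 1·1+3·4=13≤14, objective 30.
(m,n)=(0,4): 1·0+1·4=4≤9, 1·0+3·4=12≤14, objective 28.
The best lattice point is (2,4), giving 32.

32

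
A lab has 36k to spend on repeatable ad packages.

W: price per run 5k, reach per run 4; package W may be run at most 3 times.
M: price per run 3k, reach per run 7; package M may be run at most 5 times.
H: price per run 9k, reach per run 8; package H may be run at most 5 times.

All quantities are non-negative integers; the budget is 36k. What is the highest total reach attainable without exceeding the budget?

51

This is a bounded integer knapsack.
5×M and 2×H: price 33 ≤ 36, reach 5·7 + 2·8 = 51.
2×W, 5×M, and 1×H: price 34 ≤ 36, reach 2·4 + 5·7 + 1·8 = 51.
Best is 51.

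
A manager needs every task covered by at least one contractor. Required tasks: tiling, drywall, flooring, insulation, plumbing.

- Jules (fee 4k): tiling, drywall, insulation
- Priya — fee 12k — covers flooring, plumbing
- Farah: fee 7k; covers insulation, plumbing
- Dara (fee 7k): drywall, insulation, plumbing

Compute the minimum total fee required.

This is an integer covering problem.
Choose Jules and Priya: together they cover tiling, drywall, flooring, insulation, plumbing — every task.
Total fee: 4 + 12 = 16.
No cover costs less than 16.

16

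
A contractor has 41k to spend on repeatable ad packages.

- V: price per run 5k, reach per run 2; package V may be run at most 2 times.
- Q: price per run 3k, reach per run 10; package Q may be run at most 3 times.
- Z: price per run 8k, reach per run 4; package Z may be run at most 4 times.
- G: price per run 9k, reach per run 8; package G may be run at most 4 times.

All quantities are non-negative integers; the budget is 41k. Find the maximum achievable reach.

56

Q has the best ratio (10/3); taking only Q gives at most 3×10 = 30 (stopped by the supply cap of 3).
Mixing does better — 1×V, 3×Q, and 3×G: price 41 ≤ 41, reach 1·2 + 3·10 + 3·8 = 56.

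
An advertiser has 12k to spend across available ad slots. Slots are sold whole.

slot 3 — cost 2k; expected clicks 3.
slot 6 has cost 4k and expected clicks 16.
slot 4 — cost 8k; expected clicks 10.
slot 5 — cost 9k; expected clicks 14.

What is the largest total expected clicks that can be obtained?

26

Take slot 6 and slot 4: cost 4 + 8 = 12 ≤ 12, expected clicks 16 + 10 = 26.
No other feasible combination does better.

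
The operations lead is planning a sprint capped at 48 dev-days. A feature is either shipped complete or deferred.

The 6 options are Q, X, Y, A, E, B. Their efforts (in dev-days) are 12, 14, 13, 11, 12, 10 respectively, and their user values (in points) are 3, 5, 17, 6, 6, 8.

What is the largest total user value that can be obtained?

37

Take Y, A, E, and B: effort 13 + 11 + 12 + 10 = 46 ≤ 48, user value 17 + 6 + 6 + 8 = 37.
No other feasible combination does better.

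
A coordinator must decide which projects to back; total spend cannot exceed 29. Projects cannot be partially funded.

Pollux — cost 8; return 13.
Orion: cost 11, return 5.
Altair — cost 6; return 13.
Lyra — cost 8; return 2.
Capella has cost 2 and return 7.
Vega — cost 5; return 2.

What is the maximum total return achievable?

38

Allowing fractional choices, the relaxed optimum would be about 38.8, but projects are indivisible.
Pollux + Altair + Lyra + Capella + Vega: cost 8 + 6 + 8 + 2 + 5 = 29 ≤ 29, return 13 + 13 + 2 + 7 + 2 = 37.
Pollux + Orion + Altair + Capella: cost 8 + 11 + 6 + 2 = 27 ≤ 29, return 13 + 5 + 13 + 7 = 38.
Pollux + Altair + Capella + Vega: cost 8 + 6 + 2 + 5 = 21 ≤ 29, return 13 + 13 + 7 + 2 = 35.
Best is Pollux, Orion, Altair, and Capella with total return 38.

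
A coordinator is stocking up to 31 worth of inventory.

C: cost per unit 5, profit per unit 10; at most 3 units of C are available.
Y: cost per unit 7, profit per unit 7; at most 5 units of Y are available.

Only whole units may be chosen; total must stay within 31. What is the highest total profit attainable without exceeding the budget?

This is a bounded integer knapsack.
3×C and 2×Y: cost 29 ≤ 31, profit 3·10 + 2·7 = 44.
2×C and 3×Y: cost 31 ≤ 31, profit 2·10 + 3·7 = 41.
Best is 44.

44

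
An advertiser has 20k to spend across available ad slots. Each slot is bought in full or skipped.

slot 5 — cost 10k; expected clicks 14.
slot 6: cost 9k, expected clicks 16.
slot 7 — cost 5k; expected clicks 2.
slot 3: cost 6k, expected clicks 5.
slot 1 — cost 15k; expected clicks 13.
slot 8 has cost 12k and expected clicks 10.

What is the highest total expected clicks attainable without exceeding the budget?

30

Allowing fractional choices, the relaxed optimum would be about 30.9, but ad slots are indivisible.
slot 6 + slot 3: cost 9 + 6 = 15 ≤ 20, expected clicks 16 + 5 = 21.
slot 6 + slot 7 + slot 3: cost 9 + 5 + 6 = 20 ≤ 20, expected clicks 16 + 2 + 5 = 23.
slot 5 + slot 6: cost 10 + 9 = 19 ≤ 20, expected clicks 14 + 16 = 30.
Best is slot 5 and slot 6 with total expected clicks 30.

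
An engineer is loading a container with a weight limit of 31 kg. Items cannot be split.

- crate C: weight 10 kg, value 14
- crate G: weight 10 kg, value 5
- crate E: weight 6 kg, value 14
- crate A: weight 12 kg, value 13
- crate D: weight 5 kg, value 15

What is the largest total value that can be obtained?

Take crate C, crate G, crate E, and crate D: weight 10 + 10 + 6 + 5 = 31 ≤ 31, value 14 + 5 + 14 + 15 = 48.
No other feasible combination does better.

48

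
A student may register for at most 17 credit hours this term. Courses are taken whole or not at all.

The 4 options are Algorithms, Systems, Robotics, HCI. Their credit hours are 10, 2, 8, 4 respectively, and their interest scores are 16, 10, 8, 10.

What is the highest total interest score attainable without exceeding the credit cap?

36

Take Algorithms, Systems, and HCI: credit hours 10 + 2 + 4 = 16 ≤ 17, interest score 16 + 10 + 10 = 36.
No other feasible combination does better.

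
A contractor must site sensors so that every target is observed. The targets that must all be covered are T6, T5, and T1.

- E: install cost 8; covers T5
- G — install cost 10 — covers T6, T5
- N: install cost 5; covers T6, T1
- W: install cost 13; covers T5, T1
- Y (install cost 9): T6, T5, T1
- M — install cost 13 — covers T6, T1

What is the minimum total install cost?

The greedy cost-per-new-target heuristic would pick N and E for 13, but a cheaper cover exists.
Y alone covers T6, T5, T1 — every target.
Total install cost: 9.
No cover costs less than 9.

9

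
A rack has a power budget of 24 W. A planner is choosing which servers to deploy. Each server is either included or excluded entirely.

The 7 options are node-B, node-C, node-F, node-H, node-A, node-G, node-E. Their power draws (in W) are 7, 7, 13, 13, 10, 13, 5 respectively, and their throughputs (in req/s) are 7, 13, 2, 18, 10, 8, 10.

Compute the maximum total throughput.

33

This is an integer program with binary decision variables.
Allowing fractional choices, the relaxed optimum would be about 39.6, but servers are indivisible.
node-B + node-C + node-E: power draw 7 + 7 + 5 = 19 ≤ 24, throughput 7 + 13 + 10 = 30.
node-C + node-H: power draw 7 + 13 = 20 ≤ 24, throughput 13 + 18 = 31.
node-C + node-A + node-E: power draw 7 + 10 + 5 = 22 ≤ 24, throughput 13 + 10 + 10 = 33.
Best is node-C, node-A, and node-E with total throughput 33.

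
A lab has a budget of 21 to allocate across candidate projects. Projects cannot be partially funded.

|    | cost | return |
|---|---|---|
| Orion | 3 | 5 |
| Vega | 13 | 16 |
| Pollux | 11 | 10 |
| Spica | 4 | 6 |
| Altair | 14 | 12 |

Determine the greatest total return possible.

Allowing fractional choices, the relaxed optimum would be about 27.9, but projects are indivisible.
Vega + Spica: cost 13 + 4 = 17 ≤ 21, return 16 + 6 = 22.
Orion + Spica + Altair: cost 3 + 4 + 14 = 21 ≤ 21, return 5 + 6 + 12 = 23.
Orion + Vega + Spica: cost 3 + 13 + 4 = 20 ≤ 21, return 5 + 16 + 6 = 27.
Best is Orion, Vega, and Spica with total return 27.

27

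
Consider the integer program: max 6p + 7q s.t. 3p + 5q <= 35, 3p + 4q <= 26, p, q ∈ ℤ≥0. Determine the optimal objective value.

(p,q)=(6,2): 3·6+5·2=28≤35, 3·6+4·2=26≤26, objective 50.
(p,q)=(7,1): 3·7+5·1=26≤35, 3·7+4·1=25≤26, objective 49.
(p,q)=(8,0): 3·8+5·0=24≤35, 3·8+4·0=24≤26, objective 48.
The best lattice point is (6,2), giving 50.

50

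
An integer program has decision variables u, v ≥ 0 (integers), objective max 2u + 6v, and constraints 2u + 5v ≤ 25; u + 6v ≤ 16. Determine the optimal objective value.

(u,v)=(10,1): 2·10+5·1=25≤25, 1·10+6·1=16≤16, objective 26.
(u,v)=(9,1): 2·9+5·1=23≤25, 1·9+6·1=15≤16, objective 24.
No feasible integer point exceeds 26.

26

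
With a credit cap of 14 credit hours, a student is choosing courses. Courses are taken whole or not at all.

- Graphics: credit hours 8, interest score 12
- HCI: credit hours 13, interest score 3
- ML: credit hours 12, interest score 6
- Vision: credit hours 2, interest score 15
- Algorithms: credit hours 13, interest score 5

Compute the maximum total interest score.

27

Allowing fractional choices, the relaxed optimum would be about 29.0, but courses are indivisible.
Vision: credit hours 2 ≤ 14, interest score 15.
Graphics + Vision: credit hours 8 + 2 = 10 ≤ 14, interest score 12 + 15 = 27.
ML + Vision: credit hours 12 + 2 = 14 ≤ 14, interest score 6 + 15 = 21.
Best is Graphics and Vision with total interest score 27.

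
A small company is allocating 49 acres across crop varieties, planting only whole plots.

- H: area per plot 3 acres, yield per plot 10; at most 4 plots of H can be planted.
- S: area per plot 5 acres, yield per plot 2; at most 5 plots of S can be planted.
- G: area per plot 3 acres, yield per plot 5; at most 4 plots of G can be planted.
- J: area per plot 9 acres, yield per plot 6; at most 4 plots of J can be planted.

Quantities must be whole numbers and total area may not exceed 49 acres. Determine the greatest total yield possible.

Take 4×H, 1×S, 4×G, and 2×J: area 47 ≤ 49, yield 4·10 + 1·2 + 4·5 + 2·6 = 74.
H has the best ratio (10/3) and is taken to its limit of 4; remaining capacity is filled optimally with the others.

74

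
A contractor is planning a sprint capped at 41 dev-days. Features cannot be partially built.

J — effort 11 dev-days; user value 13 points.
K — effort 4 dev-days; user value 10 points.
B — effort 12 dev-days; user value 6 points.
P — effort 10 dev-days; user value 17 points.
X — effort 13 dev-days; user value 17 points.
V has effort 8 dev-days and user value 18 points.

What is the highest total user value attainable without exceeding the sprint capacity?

Take K, P, X, and V: effort 4 + 10 + 13 + 8 = 35 ≤ 41, user value 10 + 17 + 17 + 18 = 62.
No other feasible combination does better.

62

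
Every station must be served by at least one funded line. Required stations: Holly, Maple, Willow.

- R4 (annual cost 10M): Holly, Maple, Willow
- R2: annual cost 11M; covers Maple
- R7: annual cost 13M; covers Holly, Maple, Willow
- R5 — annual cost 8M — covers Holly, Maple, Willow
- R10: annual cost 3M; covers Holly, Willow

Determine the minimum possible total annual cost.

The greedy cost-per-new-station heuristic would pick R10 and R5 for 11, but a cheaper cover exists.
R5 alone covers Holly, Maple, Willow — every station.
Total annual cost: 8.
No cover costs less than 8.

8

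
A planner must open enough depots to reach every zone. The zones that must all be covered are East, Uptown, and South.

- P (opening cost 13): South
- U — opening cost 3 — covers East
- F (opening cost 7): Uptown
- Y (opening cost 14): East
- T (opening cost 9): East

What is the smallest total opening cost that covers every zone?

Choose P, U, and F: together they cover East, Uptown, South — every zone.
Total opening cost: 13 + 3 + 7 = 23.

23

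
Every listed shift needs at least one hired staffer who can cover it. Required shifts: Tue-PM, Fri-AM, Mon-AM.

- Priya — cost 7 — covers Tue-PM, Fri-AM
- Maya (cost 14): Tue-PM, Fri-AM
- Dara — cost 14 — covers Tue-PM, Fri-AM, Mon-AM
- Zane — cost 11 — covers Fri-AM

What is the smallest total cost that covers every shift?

The greedy cost-per-new-shift heuristic would pick Priya and Dara for 21, but a cheaper cover exists.
Dara alone covers Tue-PM, Fri-AM, Mon-AM — every shift.
Total cost: 14.
No cover costs less than 14.

14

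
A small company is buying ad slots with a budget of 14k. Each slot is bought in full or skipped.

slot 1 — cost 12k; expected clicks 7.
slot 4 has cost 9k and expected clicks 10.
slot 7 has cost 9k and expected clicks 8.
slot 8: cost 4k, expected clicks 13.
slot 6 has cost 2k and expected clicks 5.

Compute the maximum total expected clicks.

23

Take slot 4 and slot 8: cost 9 + 4 = 13 ≤ 14, expected clicks 10 + 13 = 23.
No other feasible combination does better.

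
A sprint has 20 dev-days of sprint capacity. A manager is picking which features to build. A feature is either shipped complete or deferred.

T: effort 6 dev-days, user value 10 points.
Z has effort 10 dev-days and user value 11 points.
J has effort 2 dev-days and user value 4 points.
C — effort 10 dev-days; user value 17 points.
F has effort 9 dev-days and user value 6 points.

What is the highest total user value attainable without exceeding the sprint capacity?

Allowing fractional choices, the relaxed optimum would be about 33.2, but features are indivisible.
Z + C: effort 10 + 10 = 20 ≤ 20, user value 11 + 17 = 28.
T + C: effort 6 + 10 = 16 ≤ 20, user value 10 + 17 = 27.
T + J + C: effort 6 + 2 + 10 = 18 ≤ 20, user value 10 + 4 + 17 = 31.
Best is T, J, and C with total user value 31.

31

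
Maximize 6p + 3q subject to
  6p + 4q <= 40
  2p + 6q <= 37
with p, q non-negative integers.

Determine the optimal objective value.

Relaxing integrality, the LP optimum is 40.00 at (p,q) = (6.67, 0), which is not an integer point.
(p,q)=(6,1): 6·6+4·1=40≤40, 2·6+6·1=18≤37, objective 39.
(p,q)=(6,0): 6·6+4·0=36≤40, 2·6+6·0=12≤37, objective 36.
(p,q)=(5,2): 6·5+4·2=38≤40, 2·5+6·2=22≤37, objective 36.
(p,q)=(5,1): 6·5+4·1=34≤40, 2·5+6·1=16≤37, objective 33.
No feasible integer point exceeds 39.

39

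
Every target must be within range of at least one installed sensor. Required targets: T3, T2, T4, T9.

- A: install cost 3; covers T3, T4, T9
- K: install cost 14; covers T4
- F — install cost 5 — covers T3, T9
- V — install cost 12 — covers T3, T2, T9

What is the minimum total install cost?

15

Choose A and V: together they cover T3, T2, T4, T9 — every target.
Total install cost: 3 + 12 = 15.
No cover costs less than 15.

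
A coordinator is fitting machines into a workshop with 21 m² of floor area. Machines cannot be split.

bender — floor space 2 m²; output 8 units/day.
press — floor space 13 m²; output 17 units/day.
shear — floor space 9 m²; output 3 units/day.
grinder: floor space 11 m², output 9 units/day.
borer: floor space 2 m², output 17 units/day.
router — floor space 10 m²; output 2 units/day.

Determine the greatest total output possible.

42

Allowing fractional choices, the relaxed optimum would be about 45.3, but machines are indivisible.
press + borer: floor space 13 + 2 = 15 ≤ 21, output 17 + 17 = 34.
bender + press + borer: floor space 2 + 13 + 2 = 17 ≤ 21, output 8 + 17 + 17 = 42.
bender + grinder + borer: floor space 2 + 11 + 2 = 15 ≤ 21, output 8 + 9 + 17 = 34.
Best is bender, press, and borer with total output 42.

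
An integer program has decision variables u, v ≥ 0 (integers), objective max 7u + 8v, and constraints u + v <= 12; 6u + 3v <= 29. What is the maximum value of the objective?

72

The continuous relaxation peaks at (0, 9.67) with value 77.33; rounding to a feasible lattice point costs some objective.
(u,v)=(0,9): 1·0+1·9=9≤12, 6·0+3·9=27≤29, objective 72.
(u,v)=(0,8): 1·0+1·8=8≤12, 6·0+3·8=24≤29, objective 64.
The best lattice point is (0,9), giving 72.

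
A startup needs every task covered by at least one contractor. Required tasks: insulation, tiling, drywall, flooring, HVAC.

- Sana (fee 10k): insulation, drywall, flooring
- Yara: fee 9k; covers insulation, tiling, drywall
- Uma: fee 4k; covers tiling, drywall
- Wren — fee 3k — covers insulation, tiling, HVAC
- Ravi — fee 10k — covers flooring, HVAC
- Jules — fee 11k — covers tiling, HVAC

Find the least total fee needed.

This is a weighted set-cover instance.
The greedy cost-per-new-task heuristic would pick Wren, Uma, and Sana for 17, but a cheaper cover exists.
Choose Sana and Wren: together they cover insulation, tiling, drywall, flooring, HVAC — every task.
Total fee: 10 + 3 = 13.
No cover costs less than 13.

13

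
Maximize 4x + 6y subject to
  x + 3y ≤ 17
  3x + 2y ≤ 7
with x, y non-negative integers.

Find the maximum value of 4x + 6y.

18

Relaxing integrality, the LP optimum is 21.00 at (x,y) = (0, 3.5), which is not an integer point.
(x,y)=(0,3): 1·0+3·3=9≤17, 3·0+2·3=6≤7, objective 18.
(x,y)=(1,2): 1·1+3·2=7≤17, 3·1+2·2=7≤7, objective 16.
No feasible integer point exceeds 18.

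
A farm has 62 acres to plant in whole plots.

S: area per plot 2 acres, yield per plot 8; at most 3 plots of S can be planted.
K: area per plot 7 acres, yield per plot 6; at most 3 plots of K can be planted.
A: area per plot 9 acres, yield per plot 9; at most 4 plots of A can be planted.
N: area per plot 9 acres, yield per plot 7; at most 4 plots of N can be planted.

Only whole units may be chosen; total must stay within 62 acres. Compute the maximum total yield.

S has the best ratio (8/2); taking only S gives at most 3×8 = 24 (stopped by the supply cap of 3).
Mixing does better — 3×S, 4×A, and 2×N: area 60 ≤ 62, yield 3·8 + 4·9 + 2·7 = 74.

74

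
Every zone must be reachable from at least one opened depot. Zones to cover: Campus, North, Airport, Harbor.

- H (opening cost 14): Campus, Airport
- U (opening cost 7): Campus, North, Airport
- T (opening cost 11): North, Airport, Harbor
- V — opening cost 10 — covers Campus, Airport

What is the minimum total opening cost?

18

Choose U and T: together they cover Campus, North, Airport, Harbor — every zone.
Total opening cost: 7 + 11 = 18.
No cover costs less than 18.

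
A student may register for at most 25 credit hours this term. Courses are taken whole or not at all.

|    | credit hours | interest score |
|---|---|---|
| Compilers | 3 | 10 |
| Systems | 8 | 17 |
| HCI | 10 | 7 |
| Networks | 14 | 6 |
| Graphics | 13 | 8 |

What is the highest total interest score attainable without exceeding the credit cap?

This is a 0-1 knapsack instance.
Allowing fractional choices, the relaxed optimum would be about 36.5, but courses are indivisible.
Compilers + Systems + HCI: credit hours 3 + 8 + 10 = 21 ≤ 25, interest score 10 + 17 + 7 = 34.
Compilers + Systems + Networks: credit hours 3 + 8 + 14 = 25 ≤ 25, interest score 10 + 17 + 6 = 33.
Compilers + Systems + Graphics: credit hours 3 + 8 + 13 = 24 ≤ 25, interest score 10 + 17 + 8 = 35.
Best is Compilers, Systems, and Graphics with total interest score 35.

35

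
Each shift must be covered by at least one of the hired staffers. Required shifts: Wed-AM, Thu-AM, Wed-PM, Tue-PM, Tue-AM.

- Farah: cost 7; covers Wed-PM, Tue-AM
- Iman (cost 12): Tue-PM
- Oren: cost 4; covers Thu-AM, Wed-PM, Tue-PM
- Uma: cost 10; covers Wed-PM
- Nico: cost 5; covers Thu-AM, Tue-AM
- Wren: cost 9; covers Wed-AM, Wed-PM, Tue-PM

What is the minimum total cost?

14

Choose Nico and Wren: together they cover Wed-AM, Thu-AM, Wed-PM, Tue-PM, Tue-AM — every shift.
Total cost: 5 + 9 = 14.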